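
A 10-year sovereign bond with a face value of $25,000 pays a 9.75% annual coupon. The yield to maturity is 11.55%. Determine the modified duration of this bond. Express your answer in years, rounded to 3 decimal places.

Periodic yield y = 0.1155. First find Macaulay duration:
  t   CF        PV=CF/(1+0.1155)^t    t·PV
  1     2,437.50     2,185.1188     2,185.1188
  2     2,437.50     1,958.8694     3,917.7387
  3     2,437.50     1,756.0460     5,268.1381
  4     2,437.50     1,574.2233     6,296.8931
  5     2,437.50     1,411.2266     7,056.1330
  6     2,437.50     1,265.1068     7,590.6406
  7     2,437.50     1,134.1163     7,938.8143
  8     2,437.50     1,016.6888     8,133.5102
  9     2,437.50       911.4198     8,202.7781
  10   27,437.50     9,197.0552    91,970.5516
  Σ                 22,409.8709   148,560.3164
P = 22,409.8709; Macaulay duration = 148,560.3164 / 22,409.8709 = 6.62924 years.
Modified duration = D_Mac / (1 + y) = 6.62924 / 1.1155 = 5.94284 years.

5.943 years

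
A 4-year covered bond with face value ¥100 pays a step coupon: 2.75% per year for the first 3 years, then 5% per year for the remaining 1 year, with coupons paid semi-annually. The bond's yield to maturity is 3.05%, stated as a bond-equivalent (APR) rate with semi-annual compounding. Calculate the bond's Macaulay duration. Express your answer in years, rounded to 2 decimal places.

Periodic yield y = 0.01525. Discount each cash flow and weight by its period:
  t   CF        PV=CF/(1+0.01525)^t    t·PV
  1        1.375         1.3543         1.3543
  2        1.375         1.3340         2.6680
  3        1.375         1.3140         3.9419
  4        1.375         1.2942         5.1769
  5        1.375         1.2748         6.3739
  6        1.375         1.2556         7.5338
  7        2.500         2.2487        15.7408
  8      102.500        90.8113       726.4904
  Σ                    100.8870       769.2801
Price P = Σ PV = 100.8870.
Macaulay duration = Σ(t·PV) / P = 769.2801 / 100.8870 = 7.62517 half-year periods.
In years: 7.62517 / 2 = 3.81258 years.

3.81 years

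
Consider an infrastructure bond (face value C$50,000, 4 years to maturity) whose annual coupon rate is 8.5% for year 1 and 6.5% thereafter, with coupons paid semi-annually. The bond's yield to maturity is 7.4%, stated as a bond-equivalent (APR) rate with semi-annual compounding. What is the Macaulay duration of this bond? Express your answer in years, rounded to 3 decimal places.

Periodic yield y = 0.037. Discount each cash flow and weight by its period:
  t   CF        PV=CF/(1+0.037)^t    t·PV
  1     2,125.00     2,049.1803     2,049.1803
  2     2,125.00     1,976.0659     3,952.1318
  3     1,625.00     1,457.1931     4,371.5792
  4     1,625.00     1,405.2006     5,620.8026
  5     1,625.00     1,355.0633     6,775.3165
  6     1,625.00     1,306.7149     7,840.2891
  7     1,625.00     1,260.0915     8,820.6403
  8    51,625.00    38,603.7961   308,830.3691
  Σ                 49,413.3057   348,260.3089
Price P = Σ PV = 49,413.3057.
Macaulay duration = Σ(t·PV) / P = 348,260.3089 / 49,413.3057 = 7.04791 half-year periods.
In years: 7.04791 / 2 = 3.52395 years.

3.524 years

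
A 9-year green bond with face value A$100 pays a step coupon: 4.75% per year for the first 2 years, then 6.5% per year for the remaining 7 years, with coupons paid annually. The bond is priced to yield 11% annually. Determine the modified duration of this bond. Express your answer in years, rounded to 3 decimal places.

Periodic yield y = 0.11. First find Macaulay duration:
  t   CF        PV=CF/(1+0.11)^t    t·PV
  1         4.75         4.2793         4.2793
  2         4.75         3.8552         7.7104
  3         6.50         4.7527        14.2582
  4         6.50         4.2818        17.1270
  5         6.50         3.8574        19.2872
  6         6.50         3.4752        20.8510
  7         6.50         3.1308        21.9155
  8         6.50         2.8205        22.5642
  9       106.50        41.6335       374.7014
  Σ                     72.0864       502.6941
P = 72.0864; Macaulay duration = 502.6941 / 72.0864 = 6.97350 years.
Modified duration = D_Mac / (1 + y) = 6.97350 / 1.11 = 6.28243 years.

6.282 years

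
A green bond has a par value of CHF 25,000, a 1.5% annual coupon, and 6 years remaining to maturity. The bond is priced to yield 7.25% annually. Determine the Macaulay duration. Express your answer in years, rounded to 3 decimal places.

Periodic yield y = 0.0725. Discount each cash flow and weight by its year:
  t   CF        PV=CF/(1+0.0725)^t    t·PV
  1       375.00       349.6503       349.6503
  2       375.00       326.0143       652.0286
  3       375.00       303.9760       911.9281
  4       375.00       283.4276     1,133.7102
  5       375.00       264.2681     1,321.3406
  6    25,375.00    16,673.3262   100,039.9569
  Σ                 18,200.6625   104,408.6148
Price P = Σ PV = 18,200.6625.
Macaulay duration = Σ(t·PV) / P = 104,408.6148 / 18,200.6625 = 5.73653 years.

5.737 years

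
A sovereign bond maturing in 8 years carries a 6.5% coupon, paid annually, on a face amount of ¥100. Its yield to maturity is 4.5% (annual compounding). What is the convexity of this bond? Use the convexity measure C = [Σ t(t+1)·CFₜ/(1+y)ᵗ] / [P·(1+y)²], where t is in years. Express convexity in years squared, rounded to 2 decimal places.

50.57

With y = 0.045:
  t   CF        PV=CF/(1+0.045)^t    t·PV        t(t+1)·PV
  1         6.50         6.2201         6.2201          12.4402
  2         6.50         5.9522        11.9045          35.7135
  3         6.50         5.6959        17.0878          68.3511
  4         6.50         5.4506        21.8026         109.0130
  5         6.50         5.2159        26.0797         156.4780
  6         6.50         4.9913        29.9479         209.6355
  7         6.50         4.7764        33.4347         267.4776
  8       106.50        74.8892       599.1137       5,392.0236
  Σ                    113.1918       745.5910       6,251.1324
P = 113.1918.
Convexity = Σ t(t+1)·PV / [P·(1+y)²] = 6,251.1324 / (113.1918 × 1.092025) = 50.57213.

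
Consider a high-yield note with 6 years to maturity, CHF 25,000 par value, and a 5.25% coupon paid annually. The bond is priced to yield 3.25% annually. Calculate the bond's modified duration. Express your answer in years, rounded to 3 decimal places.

5.171 years

Periodic yield y = 0.0325. First find Macaulay duration:
  t   CF        PV=CF/(1+0.0325)^t    t·PV
  1     1,312.50     1,271.1864     1,271.1864
  2     1,312.50     1,231.1733     2,462.3466
  3     1,312.50     1,192.4197     3,577.2590
  4     1,312.50     1,154.8859     4,619.5435
  5     1,312.50     1,118.5335     5,592.6677
  6    26,312.50    21,718.0961   130,308.5768
  Σ                 27,686.2950   147,831.5801
P = 27,686.2950; Macaulay duration = 147,831.5801 / 27,686.2950 = 5.33952 years.
Modified duration = D_Mac / (1 + y) = 5.33952 / 1.0325 = 5.17145 years.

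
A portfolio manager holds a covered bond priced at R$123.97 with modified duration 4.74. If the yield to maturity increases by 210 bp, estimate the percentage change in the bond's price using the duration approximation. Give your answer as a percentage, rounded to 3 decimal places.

-9.954%

Duration approximation: ΔP/P ≈ -D_mod · Δy = -4.74 × (+0.021) = -0.099540.
As a percentage: -9.9540%.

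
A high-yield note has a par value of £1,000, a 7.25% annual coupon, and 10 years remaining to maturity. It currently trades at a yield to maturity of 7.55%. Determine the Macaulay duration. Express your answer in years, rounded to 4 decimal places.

Periodic yield y = 0.0755. Discount each cash flow and weight by its year:
  t   CF        PV=CF/(1+0.0755)^t    t·PV
  1        72.50        67.4105        67.4105
  2        72.50        62.6783       125.3566
  3        72.50        58.2783       174.8349
  4        72.50        54.1872       216.7486
  5        72.50        50.3832       251.9161
  6        72.50        46.8463       281.0779
  7        72.50        43.5577       304.9040
  8        72.50        40.5000       323.9998
  9        72.50        37.6569       338.9119
  10    1,072.50       517.9563     5,179.5634
  Σ                    979.4547     7,264.7237
Price P = Σ PV = 979.4547.
Macaulay duration = Σ(t·PV) / P = 7,264.7237 / 979.4547 = 7.41711 years.

7.4171 years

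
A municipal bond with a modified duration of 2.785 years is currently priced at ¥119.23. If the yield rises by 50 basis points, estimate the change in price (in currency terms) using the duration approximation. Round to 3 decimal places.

Duration approximation: ΔP/P ≈ -D_mod · Δy = -2.785 × (+0.005) = -0.013925.
ΔP ≈ 119.23 × (-0.013925) = -1.66027775.

-¥1.660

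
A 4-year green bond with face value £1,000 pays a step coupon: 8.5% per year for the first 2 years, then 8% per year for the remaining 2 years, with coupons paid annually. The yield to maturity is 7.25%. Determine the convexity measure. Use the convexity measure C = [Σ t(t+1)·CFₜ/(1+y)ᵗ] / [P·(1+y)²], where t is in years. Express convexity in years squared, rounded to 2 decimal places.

14.88

With y = 0.0725:
  t   CF        PV=CF/(1+0.0725)^t    t·PV        t(t+1)·PV
  1        85.00        79.2541        79.2541         158.5082
  2        85.00        73.8966       147.7932         443.3795
  3        80.00        64.8482       194.5447         778.1787
  4     1,080.00       816.2713     3,265.0854      16,325.4269
  Σ                  1,034.2702     3,686.6773      17,705.4932
P = 1,034.2702.
Convexity = Σ t(t+1)·PV / [P·(1+y)²] = 17,705.4932 / (1,034.2702 × 1.150256) = 14.88262.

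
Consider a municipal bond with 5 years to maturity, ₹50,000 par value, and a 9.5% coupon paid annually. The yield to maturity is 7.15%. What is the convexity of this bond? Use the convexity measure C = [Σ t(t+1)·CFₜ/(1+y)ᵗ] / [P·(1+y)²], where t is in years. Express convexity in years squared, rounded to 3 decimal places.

20.901

With y = 0.0715:
  t   CF        PV=CF/(1+0.0715)^t    t·PV        t(t+1)·PV
  1     4,750.00     4,433.0378     4,433.0378       8,866.0756
  2     4,750.00     4,137.2261     8,274.4523      24,823.3568
  3     4,750.00     3,861.1536    11,583.4609      46,333.8437
  4     4,750.00     3,603.5032    14,414.0127      72,070.0633
  5    54,750.00    38,763.5235   193,817.6176   1,162,905.7057
  Σ                 54,798.4443   232,522.5813   1,314,999.0451
P = 54,798.4443.
Convexity = Σ t(t+1)·PV / [P·(1+y)²] = 1,314,999.0451 / (54,798.4443 × 1.148112) = 20.90128.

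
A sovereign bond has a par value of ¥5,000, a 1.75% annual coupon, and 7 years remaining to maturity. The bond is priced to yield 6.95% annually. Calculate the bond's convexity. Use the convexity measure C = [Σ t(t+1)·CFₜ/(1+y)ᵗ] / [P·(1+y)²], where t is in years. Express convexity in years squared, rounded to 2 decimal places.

45.01

With y = 0.0695:
  t   CF        PV=CF/(1+0.0695)^t    t·PV        t(t+1)·PV
  1        87.50        81.8139        81.8139         163.6279
  2        87.50        76.4974       152.9947         458.9842
  3        87.50        71.5263       214.5789         858.3155
  4        87.50        66.8782       267.5130       1,337.5650
  5        87.50        62.5323       312.6613       1,875.9677
  6        87.50        58.4687       350.8121       2,455.6847
  7     5,087.50     3,178.6221    22,250.3548     178,002.8381
  Σ                  3,596.3389    23,630.7287     185,152.9831
P = 3,596.3389.
Convexity = Σ t(t+1)·PV / [P·(1+y)²] = 185,152.9831 / (3,596.3389 × 1.143830) = 45.00995.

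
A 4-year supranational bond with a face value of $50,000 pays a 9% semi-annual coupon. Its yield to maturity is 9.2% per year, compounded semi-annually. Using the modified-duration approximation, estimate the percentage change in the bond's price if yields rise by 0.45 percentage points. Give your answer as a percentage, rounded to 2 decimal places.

Periodic yield y = 0.046. Modified duration first:
  t   CF        PV=CF/(1+0.046)^t    t·PV
  1     2,250.00     2,151.0516     2,151.0516
  2     2,250.00     2,056.4547     4,112.9094
  3     2,250.00     1,966.0179     5,898.0537
  4     2,250.00     1,879.5582     7,518.2328
  5     2,250.00     1,796.9008     8,984.5039
  6     2,250.00     1,717.8784    10,307.2702
  7     2,250.00     1,642.3311    11,496.3179
  8    52,250.00    36,461.3562   291,690.8497
  Σ                 49,671.5489   342,159.1892
P = 49,671.5489; D_Mac = 6.88843 half-year periods = 3.44422 yrs; D_mod = 3.44422/(1+0.046) = 3.29275 yrs.
ΔP/P ≈ -D_mod · Δy = -3.29275 × (+0.0045) = -0.014817 = -1.4817%.

-1.48%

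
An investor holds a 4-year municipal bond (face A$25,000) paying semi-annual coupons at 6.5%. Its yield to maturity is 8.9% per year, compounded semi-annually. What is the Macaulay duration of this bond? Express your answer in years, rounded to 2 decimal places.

3.57 years

Periodic yield y = 0.0445. Discount each cash flow and weight by its period:
  t   CF        PV=CF/(1+0.0445)^t    t·PV
  1       812.50       777.8842       777.8842
  2       812.50       744.7431     1,489.4862
  3       812.50       713.0140     2,139.0419
  4       812.50       682.6366     2,730.5465
  5       812.50       653.5535     3,267.7675
  6       812.50       625.7094     3,754.2566
  7       812.50       599.0516     4,193.3615
  8    25,812.50    18,220.5933   145,764.7464
  Σ                 23,017.1857   164,117.0908
Price P = Σ PV = 23,017.1857.
Macaulay duration = Σ(t·PV) / P = 164,117.0908 / 23,017.1857 = 7.13020 half-year periods.
In years: 7.13020 / 2 = 3.56510 years.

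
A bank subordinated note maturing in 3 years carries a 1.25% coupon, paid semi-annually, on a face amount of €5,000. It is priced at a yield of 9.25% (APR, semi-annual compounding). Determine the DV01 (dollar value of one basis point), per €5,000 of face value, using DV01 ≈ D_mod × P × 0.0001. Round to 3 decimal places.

€1.119

Periodic yield y = 0.04625.
  t   CF        PV=CF/(1+0.04625)^t    t·PV
  1        31.25        29.8686        29.8686
  2        31.25        28.5482        57.0964
  3        31.25        27.2862        81.8587
  4        31.25        26.0800       104.3201
  5        31.25        24.9272       124.6358
  6     5,031.25     3,835.8629    23,015.1772
  Σ                  3,972.5731    23,412.9568
P = 3,972.5731; D_Mac = 5.89365 half-year periods = 2.94683 yrs; D_mod = 2.81656 yrs.
DV01 ≈ 2.81656 × 3,972.5731 × 0.0001 = 1.118899.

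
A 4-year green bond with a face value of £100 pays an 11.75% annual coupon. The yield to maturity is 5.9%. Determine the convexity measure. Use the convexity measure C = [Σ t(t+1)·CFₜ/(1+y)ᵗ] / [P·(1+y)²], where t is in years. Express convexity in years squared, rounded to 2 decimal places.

14.68

With y = 0.059:
  t   CF        PV=CF/(1+0.059)^t    t·PV        t(t+1)·PV
  1        11.75        11.0954        11.0954          22.1907
  2        11.75        10.4772        20.9544          62.8633
  3        11.75         9.8935        29.6805         118.7220
  4       111.75        88.8513       355.4051       1,777.0256
  Σ                    120.3174       417.1354       1,980.8017
P = 120.3174.
Convexity = Σ t(t+1)·PV / [P·(1+y)²] = 1,980.8017 / (120.3174 × 1.121481) = 14.67982.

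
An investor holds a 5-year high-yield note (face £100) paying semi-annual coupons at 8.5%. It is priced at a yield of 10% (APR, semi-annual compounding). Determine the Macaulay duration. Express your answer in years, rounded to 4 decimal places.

4.1464 years

Periodic yield y = 0.05. Discount each cash flow and weight by its period:
  t   CF        PV=CF/(1+0.05)^t    t·PV
  1         4.25         4.0476         4.0476
  2         4.25         3.8549         7.7098
  3         4.25         3.6713        11.0139
  4         4.25         3.4965        13.9859
  5         4.25         3.3300        16.6499
  6         4.25         3.1714        19.0285
  7         4.25         3.0204        21.1428
  8         4.25         2.8766        23.0125
  9         4.25         2.7396        24.6563
  10      104.25        64.0005       640.0046
  Σ                     94.2087       781.2518
Price P = Σ PV = 94.2087.
Macaulay duration = Σ(t·PV) / P = 781.2518 / 94.2087 = 8.29278 half-year periods.
In years: 8.29278 / 2 = 4.14639 years.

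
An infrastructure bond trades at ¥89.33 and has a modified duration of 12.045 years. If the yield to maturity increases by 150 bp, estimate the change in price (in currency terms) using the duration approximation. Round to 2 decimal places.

Duration approximation: ΔP/P ≈ -D_mod · Δy = -12.045 × (+0.015) = -0.180675.
ΔP ≈ 89.33 × (-0.180675) = -16.13969775.

-¥16.14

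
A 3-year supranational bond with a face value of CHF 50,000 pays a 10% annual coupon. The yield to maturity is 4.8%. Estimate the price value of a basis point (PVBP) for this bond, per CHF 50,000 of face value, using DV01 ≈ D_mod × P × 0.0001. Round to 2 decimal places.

CHF 15.00

Periodic yield y = 0.048.
  t   CF        PV=CF/(1+0.048)^t    t·PV
  1     5,000.00     4,770.9924     4,770.9924
  2     5,000.00     4,552.4736     9,104.9473
  3    55,000.00    47,783.5973   143,350.7918
  Σ                 57,107.0633   157,226.7315
P = 57,107.0633; D_Mac = 2.75319 yrs; D_mod = 2.62709 yrs.
DV01 ≈ 2.62709 × 57,107.0633 × 0.0001 = 15.002551.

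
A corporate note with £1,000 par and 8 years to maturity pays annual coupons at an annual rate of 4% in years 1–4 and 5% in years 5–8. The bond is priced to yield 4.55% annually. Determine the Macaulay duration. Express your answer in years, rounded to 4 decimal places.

6.9640 years

Periodic yield y = 0.0455. Discount each cash flow and weight by its year:
  t   CF        PV=CF/(1+0.0455)^t    t·PV
  1        40.00        38.2592        38.2592
  2        40.00        36.5942        73.1883
  3        40.00        35.0016       105.0048
  4        40.00        33.4783       133.9133
  5        50.00        40.0267       200.1335
  6        50.00        38.2847       229.7085
  7        50.00        36.6186       256.3302
  8     1,050.00       735.5243     5,884.1941
  Σ                    993.7876     6,920.7320
Price P = Σ PV = 993.7876.
Macaulay duration = Σ(t·PV) / P = 6,920.7320 / 993.7876 = 6.96399 years.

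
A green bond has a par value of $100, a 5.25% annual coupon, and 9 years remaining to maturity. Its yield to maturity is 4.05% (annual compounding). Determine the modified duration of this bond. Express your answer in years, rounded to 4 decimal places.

7.1841 years

Periodic yield y = 0.0405. First find Macaulay duration:
  t   CF        PV=CF/(1+0.0405)^t    t·PV
  1         5.25         5.0457         5.0457
  2         5.25         4.8493         9.6985
  3         5.25         4.6605        13.9815
  4         5.25         4.4791        17.9164
  5         5.25         4.3048        21.5238
  6         5.25         4.1372        24.8232
  7         5.25         3.9762        27.8332
  8         5.25         3.8214        30.5712
  9       105.25        73.6281       662.6525
  Σ                    108.9021       814.0460
P = 108.9021; Macaulay duration = 814.0460 / 108.9021 = 7.47503 years.
Modified duration = D_Mac / (1 + y) = 7.47503 / 1.0405 = 7.18407 years.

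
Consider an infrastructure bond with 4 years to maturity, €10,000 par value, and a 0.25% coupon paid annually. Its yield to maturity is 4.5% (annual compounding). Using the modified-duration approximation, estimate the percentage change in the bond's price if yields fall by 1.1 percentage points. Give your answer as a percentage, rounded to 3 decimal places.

+4.193%

Periodic yield y = 0.045. Modified duration first:
  t   CF        PV=CF/(1+0.045)^t    t·PV
  1        25.00        23.9234        23.9234
  2        25.00        22.8932        45.7865
  3        25.00        21.9074        65.7222
  4    10,025.00     8,406.5775    33,626.3099
  Σ                  8,475.3016    33,761.7421
P = 8,475.3016; D_Mac = 3.98354 yrs; D_mod = 3.98354/(1+0.045) = 3.81200 yrs.
ΔP/P ≈ -D_mod · Δy = -3.81200 × (-0.011) = +0.041932 = +4.1932%.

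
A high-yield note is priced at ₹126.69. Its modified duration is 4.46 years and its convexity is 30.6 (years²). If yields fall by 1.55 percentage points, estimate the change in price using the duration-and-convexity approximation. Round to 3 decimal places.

+₹9.224

Duration effect: -D_mod·Δy = -4.46 × (-0.0155) = +0.069130
Convexity effect: ½·C·(Δy)² = 0.5 × 30.6 × (-0.0155)² = +0.003675825
ΔP/P ≈ +0.069130 + 0.003675825 = +0.072805825
ΔP ≈ 126.69 × (+0.072805825) = +9.22376996925.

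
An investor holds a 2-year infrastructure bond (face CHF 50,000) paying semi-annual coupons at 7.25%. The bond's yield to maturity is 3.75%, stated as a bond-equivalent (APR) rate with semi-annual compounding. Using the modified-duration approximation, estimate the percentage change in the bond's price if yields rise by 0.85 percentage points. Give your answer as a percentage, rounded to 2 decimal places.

Periodic yield y = 0.01875. Modified duration first:
  t   CF        PV=CF/(1+0.01875)^t    t·PV
  1     1,812.50     1,779.1411     1,779.1411
  2     1,812.50     1,746.3962     3,492.7924
  3     1,812.50     1,714.2539     5,142.7617
  4    51,812.50    48,102.1027   192,408.4107
  Σ                 53,341.8939   202,823.1059
P = 53,341.8939; D_Mac = 3.80232 half-year periods = 1.90116 yrs; D_mod = 1.90116/(1+0.01875) = 1.86617 yrs.
ΔP/P ≈ -D_mod · Δy = -1.86617 × (+0.0085) = -0.015862 = -1.5862%.

-1.59%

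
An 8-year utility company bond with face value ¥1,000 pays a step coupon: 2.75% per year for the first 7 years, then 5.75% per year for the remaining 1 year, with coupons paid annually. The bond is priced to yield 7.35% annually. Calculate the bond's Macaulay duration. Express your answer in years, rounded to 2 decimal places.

Periodic yield y = 0.0735. Discount each cash flow and weight by its year:
  t   CF        PV=CF/(1+0.0735)^t    t·PV
  1        27.50        25.6171        25.6171
  2        27.50        23.8632        47.7264
  3        27.50        22.2293        66.6880
  4        27.50        20.7073        82.8294
  5        27.50        19.2896        96.4478
  6        27.50        17.9689       107.8131
  7        27.50        16.7386       117.1700
  8     1,057.50       599.6033     4,796.8261
  Σ                    746.0173     5,341.1180
Price P = Σ PV = 746.0173.
Macaulay duration = Σ(t·PV) / P = 5,341.1180 / 746.0173 = 7.15951 years.

7.16 years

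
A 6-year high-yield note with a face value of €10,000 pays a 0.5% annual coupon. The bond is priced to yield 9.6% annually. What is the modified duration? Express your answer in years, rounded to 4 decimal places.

Periodic yield y = 0.096. First find Macaulay duration:
  t   CF        PV=CF/(1+0.096)^t    t·PV
  1        50.00        45.6204        45.6204
  2        50.00        41.6245        83.2490
  3        50.00        37.9785       113.9356
  4        50.00        34.6520       138.6078
  5        50.00        31.6168       158.0838
  6    10,050.00     5,798.3274    34,789.9646
  Σ                  5,989.8196    35,329.4613
P = 5,989.8196; Macaulay duration = 35,329.4613 / 5,989.8196 = 5.89825 years.
Modified duration = D_Mac / (1 + y) = 5.89825 / 1.096 = 5.38162 years.

5.3816 years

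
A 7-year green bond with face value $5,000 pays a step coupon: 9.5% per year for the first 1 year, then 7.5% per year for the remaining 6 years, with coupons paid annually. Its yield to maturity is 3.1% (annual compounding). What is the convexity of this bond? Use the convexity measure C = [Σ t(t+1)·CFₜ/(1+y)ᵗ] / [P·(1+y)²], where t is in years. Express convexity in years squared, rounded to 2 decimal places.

40.71

With y = 0.031:
  t   CF        PV=CF/(1+0.031)^t    t·PV        t(t+1)·PV
  1       475.00       460.7177       460.7177         921.4355
  2       375.00       352.7881       705.5762       2,116.7286
  3       375.00       342.1805     1,026.5415       4,106.1661
  4       375.00       331.8919     1,327.5675       6,637.8373
  5       375.00       321.9126     1,609.5629       9,657.3772
  6       375.00       312.2333     1,873.4000      13,113.8003
  7     5,375.00     4,340.7804    30,385.4625     243,083.7002
  Σ                  6,462.5045    37,388.8284     279,637.0454
P = 6,462.5045.
Convexity = Σ t(t+1)·PV / [P·(1+y)²] = 279,637.0454 / (6,462.5045 × 1.062961) = 40.70770.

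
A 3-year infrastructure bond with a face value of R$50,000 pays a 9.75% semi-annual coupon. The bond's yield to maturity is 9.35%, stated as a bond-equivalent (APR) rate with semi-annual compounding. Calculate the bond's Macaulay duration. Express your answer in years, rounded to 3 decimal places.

2.674 years

Periodic yield y = 0.04675. Discount each cash flow and weight by its period:
  t   CF        PV=CF/(1+0.04675)^t    t·PV
  1     2,437.50     2,328.6363     2,328.6363
  2     2,437.50     2,224.6346     4,449.2692
  3     2,437.50     2,125.2778     6,375.8335
  4     2,437.50     2,030.3586     8,121.4343
  5     2,437.50     1,939.6786     9,698.3930
  6    52,437.50    39,864.3017   239,185.8101
  Σ                 50,512.8876   270,159.3765
Price P = Σ PV = 50,512.8876.
Macaulay duration = Σ(t·PV) / P = 270,159.3765 / 50,512.8876 = 5.34833 half-year periods.
In years: 5.34833 / 2 = 2.67416 years.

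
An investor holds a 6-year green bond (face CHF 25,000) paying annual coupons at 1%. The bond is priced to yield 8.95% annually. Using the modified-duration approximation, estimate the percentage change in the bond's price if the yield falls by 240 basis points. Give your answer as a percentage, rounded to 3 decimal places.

Periodic yield y = 0.0895. Modified duration first:
  t   CF        PV=CF/(1+0.0895)^t    t·PV
  1       250.00       229.4631       229.4631
  2       250.00       210.6132       421.2264
  3       250.00       193.3118       579.9353
  4       250.00       177.4316       709.7266
  5       250.00       162.8560       814.2801
  6    25,250.00    15,097.2545    90,583.5267
  Σ                 16,070.9301    93,338.1582
P = 16,070.9301; D_Mac = 5.80789 yrs; D_mod = 5.80789/(1+0.0895) = 5.33078 yrs.
ΔP/P ≈ -D_mod · Δy = -5.33078 × (-0.024) = +0.127939 = +12.7939%.

+12.794%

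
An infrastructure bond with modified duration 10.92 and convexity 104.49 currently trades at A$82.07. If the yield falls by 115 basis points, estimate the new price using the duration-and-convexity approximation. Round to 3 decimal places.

A$92.943

Duration effect: -D_mod·Δy = -10.92 × (-0.0115) = +0.125580
Convexity effect: ½·C·(Δy)² = 0.5 × 104.49 × (-0.0115)² = +0.00690940125
ΔP/P ≈ +0.125580 + 0.00690940125 = +0.13248940125
New price ≈ 82.07 × (1 + 0.13248940125) = 92.9434051605875.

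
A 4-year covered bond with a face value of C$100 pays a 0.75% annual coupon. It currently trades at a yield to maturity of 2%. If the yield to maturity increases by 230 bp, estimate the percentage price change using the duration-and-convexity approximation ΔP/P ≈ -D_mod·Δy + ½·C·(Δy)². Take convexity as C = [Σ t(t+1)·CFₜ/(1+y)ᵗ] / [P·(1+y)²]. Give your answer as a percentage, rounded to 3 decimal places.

With y = 0.02:
  t   CF        PV=CF/(1+0.02)^t    t·PV        t(t+1)·PV
  1         0.75         0.7353         0.7353           1.4706
  2         0.75         0.7209         1.4418           4.3253
  3         0.75         0.7067         2.1202           8.4809
  4       100.75        93.0774       372.3097       1,861.5485
  Σ                     95.2403       376.6070       1,875.8253
P = 95.2403; D_Mac = 3.95428 yrs; D_mod = 3.87675 yrs; C = 18.93089.
Duration effect: -3.87675 × (+0.023) = -0.089165
Convexity effect: 0.5 × 18.93089 × (0.023)² = +0.0050072
ΔP/P ≈ -0.089165 + 0.0050072 = -0.084158 = -8.4158%.

-8.416%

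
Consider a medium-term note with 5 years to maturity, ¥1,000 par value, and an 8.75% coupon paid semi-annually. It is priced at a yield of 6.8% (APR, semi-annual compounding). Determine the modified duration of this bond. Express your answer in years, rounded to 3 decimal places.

Periodic yield y = 0.034. First find Macaulay duration:
  t   CF        PV=CF/(1+0.034)^t    t·PV
  1        43.75        42.3114        42.3114
  2        43.75        40.9201        81.8403
  3        43.75        39.5746       118.7238
  4        43.75        38.2733       153.0932
  5        43.75        37.0148       185.0740
  6        43.75        35.7977       214.7861
  7        43.75        34.6206       242.3440
  8        43.75        33.4822       267.8575
  9        43.75        32.3812       291.4310
  10    1,043.75       747.1213     7,471.2127
  Σ                  1,081.4972     9,068.6738
P = 1,081.4972; Macaulay duration = 9,068.6738 / 1,081.4972 = 8.38530 half-year periods = 4.19265 years.
Modified duration = D_Mac / (1 + y) = 4.19265 / 1.034 = 4.05479 years.

4.055 years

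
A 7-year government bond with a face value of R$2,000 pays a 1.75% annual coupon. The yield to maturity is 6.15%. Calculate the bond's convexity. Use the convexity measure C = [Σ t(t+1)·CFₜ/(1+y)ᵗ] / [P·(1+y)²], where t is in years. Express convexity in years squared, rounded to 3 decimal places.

45.805

With y = 0.0615:
  t   CF        PV=CF/(1+0.0615)^t    t·PV        t(t+1)·PV
  1        35.00        32.9722        32.9722          65.9444
  2        35.00        31.0619        62.1238         186.3714
  3        35.00        29.2623        87.7868         351.1473
  4        35.00        27.5669       110.2676         551.3382
  5        35.00        25.9698       129.8488         779.0930
  6        35.00        24.4652       146.7910       1,027.5367
  7     2,035.00     1,340.0606     9,380.4239      75,043.3911
  Σ                  1,511.3588     9,950.2141      78,004.8221
P = 1,511.3588.
Convexity = Σ t(t+1)·PV / [P·(1+y)²] = 78,004.8221 / (1,511.3588 × 1.126782) = 45.80510.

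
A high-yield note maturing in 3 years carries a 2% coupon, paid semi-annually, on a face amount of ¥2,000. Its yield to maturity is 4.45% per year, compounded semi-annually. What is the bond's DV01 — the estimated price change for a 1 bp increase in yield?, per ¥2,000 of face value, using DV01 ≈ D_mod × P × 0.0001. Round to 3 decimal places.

Periodic yield y = 0.02225.
  t   CF        PV=CF/(1+0.02225)^t    t·PV
  1        20.00        19.5647        19.5647
  2        20.00        19.1388        38.2777
  3        20.00        18.7223        56.1668
  4        20.00        18.3148        73.2591
  5        20.00        17.9161        89.5807
  6     2,020.00     1,770.1442    10,620.8654
  Σ                  1,863.8009    10,897.7144
P = 1,863.8009; D_Mac = 5.84704 half-year periods = 2.92352 yrs; D_mod = 2.85989 yrs.
DV01 ≈ 2.85989 × 1,863.8009 × 0.0001 = 0.533026.

¥0.533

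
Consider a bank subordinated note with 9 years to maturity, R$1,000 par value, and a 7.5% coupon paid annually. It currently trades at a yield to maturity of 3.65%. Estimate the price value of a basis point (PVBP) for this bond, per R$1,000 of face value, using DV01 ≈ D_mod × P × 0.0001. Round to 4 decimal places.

R$0.8892

Periodic yield y = 0.0365.
  t   CF        PV=CF/(1+0.0365)^t    t·PV
  1        75.00        72.3589        72.3589
  2        75.00        69.8108       139.6216
  3        75.00        67.3524       202.0573
  4        75.00        64.9806       259.9226
  5        75.00        62.6924       313.4619
  6        75.00        60.4847       362.9081
  7        75.00        58.3547       408.4832
  8        75.00        56.2998       450.3984
  9     1,075.00       778.5468     7,006.9209
  Σ                  1,290.8812     9,216.1329
P = 1,290.8812; D_Mac = 7.13941 yrs; D_mod = 6.88800 yrs.
DV01 ≈ 6.88800 × 1,290.8812 × 0.0001 = 0.889159.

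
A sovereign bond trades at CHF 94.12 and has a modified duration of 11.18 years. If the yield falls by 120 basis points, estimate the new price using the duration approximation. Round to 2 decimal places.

Duration approximation: ΔP/P ≈ -D_mod · Δy = -11.18 × (-0.012) = +0.134160.
New price ≈ 94.12 × (1 + 0.134160) = 106.7471392.

CHF 106.75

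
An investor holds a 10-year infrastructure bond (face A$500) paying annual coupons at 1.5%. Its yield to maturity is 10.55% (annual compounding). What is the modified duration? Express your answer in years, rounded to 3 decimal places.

8.098 years

Periodic yield y = 0.1055. First find Macaulay duration:
  t   CF        PV=CF/(1+0.1055)^t    t·PV
  1         7.50         6.7843         6.7843
  2         7.50         6.1368        12.2737
  3         7.50         5.5512        16.6535
  4         7.50         5.0214        20.0857
  5         7.50         4.5422        22.7111
  6         7.50         4.1087        24.6524
  7         7.50         3.7166        26.0165
  8         7.50         3.3620        26.8956
  9         7.50         3.0411        27.3700
  10      507.50       186.1438     1,861.4380
  Σ                    228.4081     2,044.8807
P = 228.4081; Macaulay duration = 2,044.8807 / 228.4081 = 8.95275 years.
Modified duration = D_Mac / (1 + y) = 8.95275 / 1.1055 = 8.09837 years.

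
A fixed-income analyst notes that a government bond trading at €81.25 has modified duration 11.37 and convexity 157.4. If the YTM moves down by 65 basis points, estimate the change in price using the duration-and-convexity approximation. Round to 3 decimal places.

+€6.275

Duration effect: -D_mod·Δy = -11.37 × (-0.0065) = +0.073905
Convexity effect: ½·C·(Δy)² = 0.5 × 157.4 × (-0.0065)² = +0.003325075
ΔP/P ≈ +0.073905 + 0.003325075 = +0.077230075
ΔP ≈ 81.25 × (+0.077230075) = +6.27494359375.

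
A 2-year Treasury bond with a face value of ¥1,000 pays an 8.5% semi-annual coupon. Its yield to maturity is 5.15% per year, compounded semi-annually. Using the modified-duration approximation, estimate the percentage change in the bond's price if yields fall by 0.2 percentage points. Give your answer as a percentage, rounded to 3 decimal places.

Periodic yield y = 0.02575. Modified duration first:
  t   CF        PV=CF/(1+0.02575)^t    t·PV
  1        42.50        41.4331        41.4331
  2        42.50        40.3930        80.7860
  3        42.50        39.3790       118.1369
  4     1,042.50       941.6943     3,766.7774
  Σ                  1,062.8994     4,007.1333
P = 1,062.8994; D_Mac = 3.77000 half-year periods = 1.88500 yrs; D_mod = 1.88500/(1+0.02575) = 1.83768 yrs.
ΔP/P ≈ -D_mod · Δy = -1.83768 × (-0.002) = +0.003675 = +0.3675%.

+0.368%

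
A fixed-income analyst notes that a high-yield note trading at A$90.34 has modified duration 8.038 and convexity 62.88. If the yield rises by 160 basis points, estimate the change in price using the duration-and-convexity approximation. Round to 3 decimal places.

Duration effect: -D_mod·Δy = -8.038 × (+0.016) = -0.128608
Convexity effect: ½·C·(Δy)² = 0.5 × 62.88 × (0.016)² = +0.00804864
ΔP/P ≈ -0.128608 + 0.00804864 = -0.12055936
ΔP ≈ 90.34 × (-0.12055936) = -10.8913325824.

-A$10.891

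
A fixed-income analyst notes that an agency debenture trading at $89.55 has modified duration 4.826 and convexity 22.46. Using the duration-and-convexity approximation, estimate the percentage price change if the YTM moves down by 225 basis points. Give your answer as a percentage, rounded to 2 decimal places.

Duration effect: -D_mod·Δy = -4.826 × (-0.0225) = +0.108585
Convexity effect: ½·C·(Δy)² = 0.5 × 22.46 × (-0.0225)² = +0.0056851875
ΔP/P ≈ +0.108585 + 0.0056851875 = +0.1142701875
= +11.42701875%.

+11.43%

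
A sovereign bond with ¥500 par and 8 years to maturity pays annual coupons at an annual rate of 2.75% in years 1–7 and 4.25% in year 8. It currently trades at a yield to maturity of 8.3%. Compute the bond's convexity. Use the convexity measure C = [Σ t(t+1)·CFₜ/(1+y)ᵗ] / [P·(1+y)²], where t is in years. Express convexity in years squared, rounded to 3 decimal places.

With y = 0.083:
  t   CF        PV=CF/(1+0.083)^t    t·PV        t(t+1)·PV
  1        13.75        12.6962        12.6962          25.3924
  2        13.75        11.7232        23.4464          70.3391
  3        13.75        10.8247        32.4742         129.8968
  4        13.75         9.9951        39.9806         199.9028
  5        13.75         9.2291        46.1456         276.8737
  6        13.75         8.5218        51.1309         357.9161
  7        13.75         7.8687        55.0810         440.6477
  8       521.25       275.4345     2,203.4764      19,831.2875
  Σ                    346.2935     2,464.4312      21,332.2562
P = 346.2935.
Convexity = Σ t(t+1)·PV / [P·(1+y)²] = 21,332.2562 / (346.2935 × 1.172889) = 52.52131.

52.521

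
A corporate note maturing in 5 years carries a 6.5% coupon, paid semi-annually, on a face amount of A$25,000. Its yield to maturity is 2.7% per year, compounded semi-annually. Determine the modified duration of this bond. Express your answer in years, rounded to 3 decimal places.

Periodic yield y = 0.0135. First find Macaulay duration:
  t   CF        PV=CF/(1+0.0135)^t    t·PV
  1       812.50       801.6774       801.6774
  2       812.50       790.9989     1,581.9977
  3       812.50       780.4626     2,341.3879
  4       812.50       770.0667     3,080.2669
  5       812.50       759.8093     3,799.0465
  6       812.50       749.6885     4,498.1310
  7       812.50       739.7025     5,177.9176
  8       812.50       729.8496     5,838.7964
  9       812.50       720.1278     6,481.1504
  10   25,812.50    22,573.1693   225,731.6929
  Σ                 29,415.5526   259,332.0648
P = 29,415.5526; Macaulay duration = 259,332.0648 / 29,415.5526 = 8.81615 half-year periods = 4.40808 years.
Modified duration = D_Mac / (1 + y) = 4.40808 / 1.0135 = 4.34936 years.

4.349 years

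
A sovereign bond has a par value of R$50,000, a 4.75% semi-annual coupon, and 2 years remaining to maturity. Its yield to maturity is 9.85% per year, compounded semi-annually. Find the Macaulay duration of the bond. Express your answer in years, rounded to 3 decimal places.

1.928 years

Periodic yield y = 0.04925. Discount each cash flow and weight by its period:
  t   CF        PV=CF/(1+0.04925)^t    t·PV
  1     1,187.50     1,131.7608     1,131.7608
  2     1,187.50     1,078.6379     2,157.2757
  3     1,187.50     1,028.0085     3,084.0254
  4    51,187.50    42,232.6183   168,930.4733
  Σ                 45,471.0254   175,303.5352
Price P = Σ PV = 45,471.0254.
Macaulay duration = Σ(t·PV) / P = 175,303.5352 / 45,471.0254 = 3.85528 half-year periods.
In years: 3.85528 / 2 = 1.92764 years.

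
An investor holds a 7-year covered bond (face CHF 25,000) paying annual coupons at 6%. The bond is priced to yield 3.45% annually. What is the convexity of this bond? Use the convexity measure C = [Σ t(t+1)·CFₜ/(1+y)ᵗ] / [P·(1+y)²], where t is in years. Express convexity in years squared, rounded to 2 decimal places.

With y = 0.0345:
  t   CF        PV=CF/(1+0.0345)^t    t·PV        t(t+1)·PV
  1     1,500.00     1,449.9758     1,449.9758       2,899.9517
  2     1,500.00     1,401.6199     2,803.2399       8,409.7197
  3     1,500.00     1,354.8767     4,064.6301      16,258.5204
  4     1,500.00     1,309.6923     5,238.7693      26,193.8463
  5     1,500.00     1,266.0148     6,330.0740      37,980.4441
  6     1,500.00     1,223.7939     7,342.7635      51,399.3444
  7    26,500.00    20,899.3322   146,295.3253   1,170,362.6023
  Σ                 28,905.3057   173,524.7779   1,313,504.4289
P = 28,905.3057.
Convexity = Σ t(t+1)·PV / [P·(1+y)²] = 1,313,504.4289 / (28,905.3057 × 1.070190) = 42.46127.

42.46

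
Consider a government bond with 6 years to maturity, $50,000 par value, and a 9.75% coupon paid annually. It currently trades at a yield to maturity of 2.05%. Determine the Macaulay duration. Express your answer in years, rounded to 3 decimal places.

Periodic yield y = 0.0205. Discount each cash flow and weight by its year:
  t   CF        PV=CF/(1+0.0205)^t    t·PV
  1     4,875.00     4,777.0701     4,777.0701
  2     4,875.00     4,681.1074     9,362.2147
  3     4,875.00     4,587.0724    13,761.2171
  4     4,875.00     4,494.9264    17,979.7056
  5     4,875.00     4,404.6314    22,023.1572
  6    54,875.00    48,584.3592   291,506.1552
  Σ                 71,529.1668   359,409.5198
Price P = Σ PV = 71,529.1668.
Macaulay duration = Σ(t·PV) / P = 359,409.5198 / 71,529.1668 = 5.02466 years.

5.025 years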